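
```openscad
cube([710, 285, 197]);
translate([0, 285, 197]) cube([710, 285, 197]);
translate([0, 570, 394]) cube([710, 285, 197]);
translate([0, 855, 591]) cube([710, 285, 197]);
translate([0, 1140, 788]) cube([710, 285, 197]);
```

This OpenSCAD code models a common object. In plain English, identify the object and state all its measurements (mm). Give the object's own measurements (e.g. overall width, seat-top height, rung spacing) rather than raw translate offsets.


A straight staircase of 5 solid steps. Each step is 710 mm wide (x), 285 mm deep (y, the going) and 197 mm tall (the rise). The first step rests on the floor; each subsequent step sits one going further in +y and one rise higher in +z, directly behind and above the previous step with no overlap.


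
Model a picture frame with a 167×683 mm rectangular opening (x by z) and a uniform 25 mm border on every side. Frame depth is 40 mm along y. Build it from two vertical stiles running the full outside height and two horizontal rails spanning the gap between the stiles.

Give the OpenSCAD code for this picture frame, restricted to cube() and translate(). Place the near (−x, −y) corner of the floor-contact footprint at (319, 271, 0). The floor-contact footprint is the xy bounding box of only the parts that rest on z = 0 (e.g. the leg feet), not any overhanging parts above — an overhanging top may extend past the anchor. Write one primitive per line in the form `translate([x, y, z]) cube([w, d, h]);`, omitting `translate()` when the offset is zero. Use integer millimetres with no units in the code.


translate([319, 271, 0]) cube([25, 40, 733]);
translate([511, 271, 0]) cube([25, 40, 733]);
translate([344, 271, 0]) cube([167, 40, 25]);
translate([344, 271, 708]) cube([167, 40, 25]);


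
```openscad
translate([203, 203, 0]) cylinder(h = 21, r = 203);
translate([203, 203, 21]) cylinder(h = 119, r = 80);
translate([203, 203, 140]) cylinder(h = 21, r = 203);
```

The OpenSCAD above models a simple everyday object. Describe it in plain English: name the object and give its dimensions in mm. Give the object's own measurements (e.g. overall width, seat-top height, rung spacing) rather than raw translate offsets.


A spool: two coaxial disc flanges of radius 203 mm and thickness 21 mm, joined by a core cylinder of radius 80 mm and height 119 mm. The lower flange rests on z = 0 and the three cylinders share a vertical axis.


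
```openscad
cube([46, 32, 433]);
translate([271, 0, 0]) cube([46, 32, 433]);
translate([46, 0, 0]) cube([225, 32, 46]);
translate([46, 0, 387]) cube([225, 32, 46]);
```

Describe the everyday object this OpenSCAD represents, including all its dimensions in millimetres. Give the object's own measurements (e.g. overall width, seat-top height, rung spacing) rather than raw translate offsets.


A rectangular picture frame lying in the x–z plane (depth along y). The opening is 225 mm wide (x) by 341 mm tall (z), surrounded by a border 46 mm wide on all four sides. The frame is 32 mm deep and is made of two full-height vertical stiles with two horizontal rails fitted between them.


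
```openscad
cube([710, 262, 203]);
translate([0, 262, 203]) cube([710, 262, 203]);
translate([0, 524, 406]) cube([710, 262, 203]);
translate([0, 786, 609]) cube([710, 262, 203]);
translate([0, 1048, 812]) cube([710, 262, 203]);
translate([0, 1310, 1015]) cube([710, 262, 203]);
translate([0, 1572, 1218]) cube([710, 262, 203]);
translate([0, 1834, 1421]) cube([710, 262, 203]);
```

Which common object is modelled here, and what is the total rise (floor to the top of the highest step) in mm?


A staircase. The total rise is 1624 mm.

8 identical blocks, each offset up and back from the previous — a staircase. Each step is 203 mm tall and there are 8 of them, so the total rise is 8 × 203 = 1624 mm.


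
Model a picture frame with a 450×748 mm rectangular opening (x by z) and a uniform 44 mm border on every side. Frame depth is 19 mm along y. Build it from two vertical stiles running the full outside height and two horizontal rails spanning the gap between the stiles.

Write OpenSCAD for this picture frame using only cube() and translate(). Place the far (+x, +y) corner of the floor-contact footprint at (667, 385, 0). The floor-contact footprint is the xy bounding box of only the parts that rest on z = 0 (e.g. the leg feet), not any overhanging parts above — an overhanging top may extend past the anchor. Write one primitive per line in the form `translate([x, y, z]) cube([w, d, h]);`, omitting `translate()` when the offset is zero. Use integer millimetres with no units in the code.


translate([129, 366, 0]) cube([44, 19, 836]);
translate([623, 366, 0]) cube([44, 19, 836]);
translate([173, 366, 0]) cube([450, 19, 44]);
translate([173, 366, 792]) cube([450, 19, 44]);


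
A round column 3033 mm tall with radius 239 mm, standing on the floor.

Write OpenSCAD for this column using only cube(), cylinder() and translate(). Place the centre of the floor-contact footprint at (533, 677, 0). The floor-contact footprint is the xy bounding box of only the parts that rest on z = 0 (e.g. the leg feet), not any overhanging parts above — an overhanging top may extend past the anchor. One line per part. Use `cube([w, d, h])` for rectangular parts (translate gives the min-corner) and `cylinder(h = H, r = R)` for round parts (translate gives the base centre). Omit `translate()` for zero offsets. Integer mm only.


translate([533, 677, 0]) cylinder(h = 3033, r = 239);


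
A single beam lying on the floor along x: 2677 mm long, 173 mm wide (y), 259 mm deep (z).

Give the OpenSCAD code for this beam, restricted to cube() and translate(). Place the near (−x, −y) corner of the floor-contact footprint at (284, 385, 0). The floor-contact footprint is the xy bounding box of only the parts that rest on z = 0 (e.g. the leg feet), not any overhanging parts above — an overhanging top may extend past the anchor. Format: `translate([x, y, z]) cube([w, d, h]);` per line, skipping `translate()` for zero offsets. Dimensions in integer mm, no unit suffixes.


translate([284, 385, 0]) cube([2677, 173, 259]);


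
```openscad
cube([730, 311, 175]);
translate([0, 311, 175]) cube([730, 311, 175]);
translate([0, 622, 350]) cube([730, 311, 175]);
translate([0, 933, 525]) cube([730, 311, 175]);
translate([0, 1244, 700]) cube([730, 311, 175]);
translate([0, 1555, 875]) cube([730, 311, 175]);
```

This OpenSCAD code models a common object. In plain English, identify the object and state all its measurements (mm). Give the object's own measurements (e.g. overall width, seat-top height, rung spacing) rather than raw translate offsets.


A straight staircase of 6 solid steps. Each step is 730 mm wide (x), 311 mm deep (y, the going) and 175 mm tall (the rise). The first step rests on the floor; each subsequent step sits one going further in +y and one rise higher in +z, directly behind and above the previous step with no overlap.


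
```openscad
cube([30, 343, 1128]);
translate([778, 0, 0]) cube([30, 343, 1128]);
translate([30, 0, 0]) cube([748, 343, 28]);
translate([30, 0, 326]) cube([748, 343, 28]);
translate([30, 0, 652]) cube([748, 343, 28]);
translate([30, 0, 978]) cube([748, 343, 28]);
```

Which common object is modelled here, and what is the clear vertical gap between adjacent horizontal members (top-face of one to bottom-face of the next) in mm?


A bookshelf. The clear shelf gap is 298 mm.

Two tall side panels with 4 horizontal boards between them — a bookshelf. The first two shelf undersides are at z = 0 and z = 326; with shelf thickness 28, the clear gap is 326 − 0 − 28 = 298 mm.


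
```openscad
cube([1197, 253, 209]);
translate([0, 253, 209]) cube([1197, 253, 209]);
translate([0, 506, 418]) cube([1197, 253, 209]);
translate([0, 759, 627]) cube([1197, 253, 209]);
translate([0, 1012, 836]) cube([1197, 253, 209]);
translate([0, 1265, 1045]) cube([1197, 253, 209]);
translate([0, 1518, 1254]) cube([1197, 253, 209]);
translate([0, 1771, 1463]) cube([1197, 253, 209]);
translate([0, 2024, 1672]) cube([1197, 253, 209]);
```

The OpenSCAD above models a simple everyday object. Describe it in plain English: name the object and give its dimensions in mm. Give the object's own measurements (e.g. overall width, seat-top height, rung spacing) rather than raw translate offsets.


A straight staircase of 9 solid steps. Each step is 1197 mm wide (x), 253 mm deep (y, the going) and 209 mm tall (the rise). The first step rests on the floor; each subsequent step sits one going further in +y and one rise higher in +z, directly behind and above the previous step with no overlap.


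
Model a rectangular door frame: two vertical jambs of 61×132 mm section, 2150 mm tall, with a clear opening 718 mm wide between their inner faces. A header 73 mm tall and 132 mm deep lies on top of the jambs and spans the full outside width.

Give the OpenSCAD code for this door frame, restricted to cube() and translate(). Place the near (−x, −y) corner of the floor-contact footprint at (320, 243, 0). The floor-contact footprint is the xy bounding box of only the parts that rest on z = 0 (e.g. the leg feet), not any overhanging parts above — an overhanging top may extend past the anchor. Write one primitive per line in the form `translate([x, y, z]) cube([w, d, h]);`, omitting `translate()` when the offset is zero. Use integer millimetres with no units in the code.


translate([320, 243, 0]) cube([61, 132, 2150]);
translate([1099, 243, 0]) cube([61, 132, 2150]);
translate([320, 243, 2150]) cube([840, 132, 73]);


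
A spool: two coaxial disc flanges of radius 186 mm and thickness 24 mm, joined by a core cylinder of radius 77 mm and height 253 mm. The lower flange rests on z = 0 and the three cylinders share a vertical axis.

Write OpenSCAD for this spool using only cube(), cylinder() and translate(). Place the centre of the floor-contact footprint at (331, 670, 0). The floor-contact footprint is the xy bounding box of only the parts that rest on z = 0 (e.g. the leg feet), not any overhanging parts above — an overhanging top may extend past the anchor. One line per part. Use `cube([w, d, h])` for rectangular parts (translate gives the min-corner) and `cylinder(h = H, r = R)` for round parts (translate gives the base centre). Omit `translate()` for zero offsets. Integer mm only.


translate([331, 670, 0]) cylinder(h = 24, r = 186);
translate([331, 670, 24]) cylinder(h = 253, r = 77);
translate([331, 670, 277]) cylinder(h = 24, r = 186);


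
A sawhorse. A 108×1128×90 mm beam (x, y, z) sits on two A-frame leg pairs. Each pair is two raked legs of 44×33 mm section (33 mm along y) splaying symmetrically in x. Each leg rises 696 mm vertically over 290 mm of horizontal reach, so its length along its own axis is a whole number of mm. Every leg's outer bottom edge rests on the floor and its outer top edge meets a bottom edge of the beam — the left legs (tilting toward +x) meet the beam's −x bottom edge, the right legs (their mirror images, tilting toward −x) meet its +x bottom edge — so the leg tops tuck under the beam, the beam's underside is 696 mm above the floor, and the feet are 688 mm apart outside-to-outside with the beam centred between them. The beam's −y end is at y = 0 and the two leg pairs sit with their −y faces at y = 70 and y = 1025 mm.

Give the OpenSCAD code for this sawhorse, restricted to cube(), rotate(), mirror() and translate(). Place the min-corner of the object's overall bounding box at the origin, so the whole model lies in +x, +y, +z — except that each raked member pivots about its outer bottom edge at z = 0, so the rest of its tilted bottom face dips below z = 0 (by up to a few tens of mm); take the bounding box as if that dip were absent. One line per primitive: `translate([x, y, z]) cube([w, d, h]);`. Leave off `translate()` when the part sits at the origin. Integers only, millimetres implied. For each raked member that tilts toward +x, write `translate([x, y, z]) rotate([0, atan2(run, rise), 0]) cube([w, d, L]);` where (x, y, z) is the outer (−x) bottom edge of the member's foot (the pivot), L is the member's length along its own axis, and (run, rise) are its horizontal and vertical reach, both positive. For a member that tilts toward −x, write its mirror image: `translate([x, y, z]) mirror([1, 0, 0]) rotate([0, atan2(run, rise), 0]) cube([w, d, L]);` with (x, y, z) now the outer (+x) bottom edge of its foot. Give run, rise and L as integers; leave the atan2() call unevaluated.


translate([290, 0, 696]) cube([108, 1128, 90]);
translate([0, 70, 0]) rotate([0, atan2(290, 696), 0]) cube([44, 33, 754]);
translate([688, 70, 0]) mirror([1, 0, 0]) rotate([0, atan2(290, 696), 0]) cube([44, 33, 754]);
translate([0, 1025, 0]) rotate([0, atan2(290, 696), 0]) cube([44, 33, 754]);
translate([688, 1025, 0]) mirror([1, 0, 0]) rotate([0, atan2(290, 696), 0]) cube([44, 33, 754]);


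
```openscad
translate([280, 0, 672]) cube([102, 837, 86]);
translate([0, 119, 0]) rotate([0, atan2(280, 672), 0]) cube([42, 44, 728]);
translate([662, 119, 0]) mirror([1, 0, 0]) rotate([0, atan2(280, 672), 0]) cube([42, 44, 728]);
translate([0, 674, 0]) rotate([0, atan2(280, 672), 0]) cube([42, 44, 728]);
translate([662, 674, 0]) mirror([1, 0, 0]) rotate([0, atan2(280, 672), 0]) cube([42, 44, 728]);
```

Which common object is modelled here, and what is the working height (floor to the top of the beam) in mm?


A sawhorse. The overall height is 758 mm.

A beam across two mirrored pairs of raked legs — a sawhorse. The beam's underside is at z = 672 (matching the legs' vertical rise in atan2(280, 672)) and the beam is 86 mm tall, so its top is at 672 + 86 = 758 mm. The raked legs top out at the beam's underside, so that is the highest point.


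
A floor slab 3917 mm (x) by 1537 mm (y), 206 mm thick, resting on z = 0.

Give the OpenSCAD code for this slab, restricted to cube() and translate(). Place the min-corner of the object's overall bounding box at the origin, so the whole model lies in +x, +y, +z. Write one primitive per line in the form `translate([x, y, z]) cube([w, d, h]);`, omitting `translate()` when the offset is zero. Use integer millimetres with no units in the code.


cube([3917, 1537, 206]);


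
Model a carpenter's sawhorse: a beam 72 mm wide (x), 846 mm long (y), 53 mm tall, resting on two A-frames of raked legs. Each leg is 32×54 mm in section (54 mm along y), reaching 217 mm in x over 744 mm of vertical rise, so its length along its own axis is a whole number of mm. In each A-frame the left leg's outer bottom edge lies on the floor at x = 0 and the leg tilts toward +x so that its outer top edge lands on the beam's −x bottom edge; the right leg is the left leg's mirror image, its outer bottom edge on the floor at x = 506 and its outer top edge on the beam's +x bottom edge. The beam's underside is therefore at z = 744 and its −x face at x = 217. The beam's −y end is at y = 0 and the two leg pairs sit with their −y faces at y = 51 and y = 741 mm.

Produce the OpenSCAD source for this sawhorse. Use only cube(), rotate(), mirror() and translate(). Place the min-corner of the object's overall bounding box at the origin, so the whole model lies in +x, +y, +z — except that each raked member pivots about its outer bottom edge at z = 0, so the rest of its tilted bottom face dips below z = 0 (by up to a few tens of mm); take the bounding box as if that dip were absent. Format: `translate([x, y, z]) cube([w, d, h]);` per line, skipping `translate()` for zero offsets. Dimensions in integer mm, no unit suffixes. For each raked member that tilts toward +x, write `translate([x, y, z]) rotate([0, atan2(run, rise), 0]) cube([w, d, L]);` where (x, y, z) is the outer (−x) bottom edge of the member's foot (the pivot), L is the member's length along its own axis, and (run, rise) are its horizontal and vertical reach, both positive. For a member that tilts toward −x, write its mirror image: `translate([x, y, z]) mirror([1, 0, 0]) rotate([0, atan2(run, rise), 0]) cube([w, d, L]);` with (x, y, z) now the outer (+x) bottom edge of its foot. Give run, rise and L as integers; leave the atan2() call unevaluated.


translate([217, 0, 744]) cube([72, 846, 53]);
translate([0, 51, 0]) rotate([0, atan2(217, 744), 0]) cube([32, 54, 775]);
translate([506, 51, 0]) mirror([1, 0, 0]) rotate([0, atan2(217, 744), 0]) cube([32, 54, 775]);
translate([0, 741, 0]) rotate([0, atan2(217, 744), 0]) cube([32, 54, 775]);
translate([506, 741, 0]) mirror([1, 0, 0]) rotate([0, atan2(217, 744), 0]) cube([32, 54, 775]);


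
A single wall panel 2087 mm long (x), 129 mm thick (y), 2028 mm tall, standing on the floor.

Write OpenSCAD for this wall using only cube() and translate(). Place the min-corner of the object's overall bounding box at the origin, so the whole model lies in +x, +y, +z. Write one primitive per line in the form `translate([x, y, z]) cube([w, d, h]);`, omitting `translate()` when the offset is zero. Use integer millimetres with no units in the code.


cube([2087, 129, 2028]);


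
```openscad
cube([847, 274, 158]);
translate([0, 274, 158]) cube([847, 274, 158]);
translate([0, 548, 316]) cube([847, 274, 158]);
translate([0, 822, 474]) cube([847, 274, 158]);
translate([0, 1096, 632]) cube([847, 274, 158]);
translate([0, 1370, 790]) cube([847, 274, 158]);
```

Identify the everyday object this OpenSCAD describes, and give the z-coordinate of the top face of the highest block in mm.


A staircase. The total rise is 948 mm.

6 identical blocks, each offset up and back from the previous — a staircase. Each step is 158 mm tall and there are 6 of them, so the total rise is 6 × 158 = 948 mm.


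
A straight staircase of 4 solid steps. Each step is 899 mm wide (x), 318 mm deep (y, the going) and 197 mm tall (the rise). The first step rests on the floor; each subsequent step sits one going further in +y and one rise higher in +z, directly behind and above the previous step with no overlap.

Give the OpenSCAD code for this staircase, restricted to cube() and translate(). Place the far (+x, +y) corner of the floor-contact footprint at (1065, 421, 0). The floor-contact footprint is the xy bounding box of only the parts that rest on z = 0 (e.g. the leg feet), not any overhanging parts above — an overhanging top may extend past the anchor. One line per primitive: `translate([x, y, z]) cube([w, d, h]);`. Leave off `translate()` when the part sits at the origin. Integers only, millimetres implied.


translate([166, 103, 0]) cube([899, 318, 197]);
translate([166, 421, 197]) cube([899, 318, 197]);
translate([166, 739, 394]) cube([899, 318, 197]);
translate([166, 1057, 591]) cube([899, 318, 197]);


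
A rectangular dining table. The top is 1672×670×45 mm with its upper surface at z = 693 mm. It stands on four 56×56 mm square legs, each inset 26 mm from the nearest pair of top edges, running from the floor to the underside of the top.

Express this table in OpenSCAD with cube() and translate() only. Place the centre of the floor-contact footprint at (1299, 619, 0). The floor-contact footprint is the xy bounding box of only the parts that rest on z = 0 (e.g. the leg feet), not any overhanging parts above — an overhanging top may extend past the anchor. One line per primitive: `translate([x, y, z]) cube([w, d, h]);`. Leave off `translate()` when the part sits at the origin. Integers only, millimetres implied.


translate([463, 284, 648]) cube([1672, 670, 45]);
translate([489, 310, 0]) cube([56, 56, 648]);
translate([2053, 310, 0]) cube([56, 56, 648]);
translate([489, 872, 0]) cube([56, 56, 648]);
translate([2053, 872, 0]) cube([56, 56, 648]);


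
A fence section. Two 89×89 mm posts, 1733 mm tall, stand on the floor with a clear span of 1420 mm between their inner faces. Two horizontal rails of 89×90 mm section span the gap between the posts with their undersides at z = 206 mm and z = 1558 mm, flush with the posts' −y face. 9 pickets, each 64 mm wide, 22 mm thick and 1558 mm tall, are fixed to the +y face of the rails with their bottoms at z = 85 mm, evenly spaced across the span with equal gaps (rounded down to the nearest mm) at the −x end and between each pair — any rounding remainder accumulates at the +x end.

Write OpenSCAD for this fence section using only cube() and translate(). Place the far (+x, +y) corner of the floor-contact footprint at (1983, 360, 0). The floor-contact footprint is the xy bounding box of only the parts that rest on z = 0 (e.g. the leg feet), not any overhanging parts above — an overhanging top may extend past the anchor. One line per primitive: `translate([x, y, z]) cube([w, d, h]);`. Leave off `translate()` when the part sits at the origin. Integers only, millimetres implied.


translate([385, 271, 0]) cube([89, 89, 1733]);
translate([1894, 271, 0]) cube([89, 89, 1733]);
translate([474, 271, 206]) cube([1420, 89, 90]);
translate([474, 271, 1558]) cube([1420, 89, 90]);
translate([558, 360, 85]) cube([64, 22, 1558]);
translate([706, 360, 85]) cube([64, 22, 1558]);
translate([854, 360, 85]) cube([64, 22, 1558]);
translate([1002, 360, 85]) cube([64, 22, 1558]);
translate([1150, 360, 85]) cube([64, 22, 1558]);
translate([1298, 360, 85]) cube([64, 22, 1558]);
translate([1446, 360, 85]) cube([64, 22, 1558]);
translate([1594, 360, 85]) cube([64, 22, 1558]);
translate([1742, 360, 85]) cube([64, 22, 1558]);


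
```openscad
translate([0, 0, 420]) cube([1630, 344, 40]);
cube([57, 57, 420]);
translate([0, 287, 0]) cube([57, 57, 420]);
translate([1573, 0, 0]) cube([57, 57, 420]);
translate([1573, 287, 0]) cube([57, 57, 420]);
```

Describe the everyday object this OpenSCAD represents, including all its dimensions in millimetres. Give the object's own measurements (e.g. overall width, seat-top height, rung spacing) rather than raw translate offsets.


A bench: a 1630×344 mm seat slab, 40 mm thick, top at z = 460 mm, on four 57×57 mm square legs flush with the seat corners and standing on z = 0.


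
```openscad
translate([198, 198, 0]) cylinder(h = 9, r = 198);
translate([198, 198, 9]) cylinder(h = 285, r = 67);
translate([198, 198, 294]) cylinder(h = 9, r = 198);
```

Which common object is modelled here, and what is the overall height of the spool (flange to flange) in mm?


A spool. The overall height is 303 mm.

Three coaxial cylinders, large–small–large — a spool. Two 9 mm flanges and a 285 mm core give 9 + 285 + 9 = 303 mm.


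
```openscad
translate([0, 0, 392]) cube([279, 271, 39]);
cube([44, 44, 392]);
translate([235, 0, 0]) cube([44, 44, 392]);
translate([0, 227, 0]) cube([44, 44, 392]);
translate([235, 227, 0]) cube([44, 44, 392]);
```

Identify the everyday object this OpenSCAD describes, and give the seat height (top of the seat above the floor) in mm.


A stool. The seat height is 431 mm.

A 279×271×39 slab at z = 392 on four corner posts — a stool. The seat top is 392 + 39 = 431 mm.


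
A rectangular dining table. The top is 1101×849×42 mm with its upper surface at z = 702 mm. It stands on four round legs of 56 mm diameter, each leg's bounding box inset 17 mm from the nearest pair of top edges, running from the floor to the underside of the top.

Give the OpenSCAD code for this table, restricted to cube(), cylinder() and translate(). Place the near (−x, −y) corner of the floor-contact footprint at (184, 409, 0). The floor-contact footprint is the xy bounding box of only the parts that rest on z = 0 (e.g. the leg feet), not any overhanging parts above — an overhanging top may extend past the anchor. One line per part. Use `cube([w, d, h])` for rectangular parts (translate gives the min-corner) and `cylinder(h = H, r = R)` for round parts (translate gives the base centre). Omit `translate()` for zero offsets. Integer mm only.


translate([167, 392, 660]) cube([1101, 849, 42]);
translate([212, 437, 0]) cylinder(h = 660, r = 28);
translate([1223, 437, 0]) cylinder(h = 660, r = 28);
translate([212, 1196, 0]) cylinder(h = 660, r = 28);
translate([1223, 1196, 0]) cylinder(h = 660, r = 28);


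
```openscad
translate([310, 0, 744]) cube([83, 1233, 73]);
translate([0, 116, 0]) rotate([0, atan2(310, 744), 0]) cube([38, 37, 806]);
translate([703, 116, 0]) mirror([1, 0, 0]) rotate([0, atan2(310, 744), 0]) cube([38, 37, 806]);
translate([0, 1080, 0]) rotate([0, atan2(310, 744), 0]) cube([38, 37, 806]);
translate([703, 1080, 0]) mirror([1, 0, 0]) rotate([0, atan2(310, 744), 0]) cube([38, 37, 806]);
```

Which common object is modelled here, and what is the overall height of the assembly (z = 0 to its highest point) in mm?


A sawhorse. The overall height is 817 mm.

A beam across two mirrored pairs of raked legs — a sawhorse. The beam's underside is at z = 744 (matching the legs' vertical rise in atan2(310, 744)) and the beam is 73 mm tall, so its top is at 744 + 73 = 817 mm. The raked legs top out at the beam's underside, so that is the highest point.


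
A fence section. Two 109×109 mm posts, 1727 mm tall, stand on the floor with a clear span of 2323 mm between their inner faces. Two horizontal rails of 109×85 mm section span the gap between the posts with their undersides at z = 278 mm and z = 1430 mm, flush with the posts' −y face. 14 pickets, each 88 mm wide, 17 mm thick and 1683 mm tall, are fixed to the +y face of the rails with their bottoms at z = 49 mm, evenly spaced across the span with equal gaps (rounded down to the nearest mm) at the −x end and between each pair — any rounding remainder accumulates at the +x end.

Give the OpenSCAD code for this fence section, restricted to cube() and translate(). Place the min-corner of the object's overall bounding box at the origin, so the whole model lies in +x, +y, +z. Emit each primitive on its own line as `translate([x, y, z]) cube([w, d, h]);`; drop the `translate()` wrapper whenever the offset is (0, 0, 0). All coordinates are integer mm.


cube([109, 109, 1727]);
translate([2432, 0, 0]) cube([109, 109, 1727]);
translate([109, 0, 278]) cube([2323, 109, 85]);
translate([109, 0, 1430]) cube([2323, 109, 85]);
translate([181, 109, 49]) cube([88, 17, 1683]);
translate([341, 109, 49]) cube([88, 17, 1683]);
translate([501, 109, 49]) cube([88, 17, 1683]);
translate([661, 109, 49]) cube([88, 17, 1683]);
translate([821, 109, 49]) cube([88, 17, 1683]);
translate([981, 109, 49]) cube([88, 17, 1683]);
translate([1141, 109, 49]) cube([88, 17, 1683]);
translate([1301, 109, 49]) cube([88, 17, 1683]);
translate([1461, 109, 49]) cube([88, 17, 1683]);
translate([1621, 109, 49]) cube([88, 17, 1683]);
translate([1781, 109, 49]) cube([88, 17, 1683]);
translate([1941, 109, 49]) cube([88, 17, 1683]);
translate([2101, 109, 49]) cube([88, 17, 1683]);
translate([2261, 109, 49]) cube([88, 17, 1683]);


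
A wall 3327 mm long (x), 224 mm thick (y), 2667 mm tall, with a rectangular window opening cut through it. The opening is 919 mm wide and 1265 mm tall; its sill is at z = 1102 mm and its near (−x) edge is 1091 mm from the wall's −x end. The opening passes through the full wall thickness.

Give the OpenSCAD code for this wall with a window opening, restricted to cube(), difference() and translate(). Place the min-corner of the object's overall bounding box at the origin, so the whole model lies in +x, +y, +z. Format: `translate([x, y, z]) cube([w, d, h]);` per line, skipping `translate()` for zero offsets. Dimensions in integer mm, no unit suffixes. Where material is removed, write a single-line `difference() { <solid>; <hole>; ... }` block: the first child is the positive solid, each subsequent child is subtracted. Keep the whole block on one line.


difference() { cube([3327, 224, 2667]); translate([1091, 0, 1102]) cube([919, 224, 1265]); }


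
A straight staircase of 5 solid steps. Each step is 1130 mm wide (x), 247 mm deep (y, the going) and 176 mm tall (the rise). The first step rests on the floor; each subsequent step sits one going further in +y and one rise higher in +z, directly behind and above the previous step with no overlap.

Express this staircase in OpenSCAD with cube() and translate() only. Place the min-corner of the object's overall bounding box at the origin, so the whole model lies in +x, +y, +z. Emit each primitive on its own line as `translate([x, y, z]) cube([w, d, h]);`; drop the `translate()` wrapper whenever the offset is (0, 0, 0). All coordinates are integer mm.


cube([1130, 247, 176]);
translate([0, 247, 176]) cube([1130, 247, 176]);
translate([0, 494, 352]) cube([1130, 247, 176]);
translate([0, 741, 528]) cube([1130, 247, 176]);
translate([0, 988, 704]) cube([1130, 247, 176]);


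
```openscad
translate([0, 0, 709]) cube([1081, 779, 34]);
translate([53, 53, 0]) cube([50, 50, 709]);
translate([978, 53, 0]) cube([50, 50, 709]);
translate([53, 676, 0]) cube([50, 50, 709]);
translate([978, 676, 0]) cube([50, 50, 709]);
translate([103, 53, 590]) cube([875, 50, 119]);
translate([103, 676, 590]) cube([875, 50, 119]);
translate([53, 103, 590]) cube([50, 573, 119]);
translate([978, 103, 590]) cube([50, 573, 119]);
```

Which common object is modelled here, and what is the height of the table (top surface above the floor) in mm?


A table. The table height is 743 mm.

A 1081×779×34 slab sits at z = 709 on four 50 mm square posts — a table. The top surface is at 709 + 34 = 743 mm.


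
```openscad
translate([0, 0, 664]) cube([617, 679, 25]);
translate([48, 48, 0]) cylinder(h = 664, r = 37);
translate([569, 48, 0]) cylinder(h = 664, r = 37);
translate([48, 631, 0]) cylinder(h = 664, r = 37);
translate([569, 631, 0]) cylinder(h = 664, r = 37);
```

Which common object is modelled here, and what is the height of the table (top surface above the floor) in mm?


A table. The table height is 689 mm.

A 617×679×25 slab sits at z = 664 on four Ø74 mm round legs — a table. The top surface is at 664 + 25 = 689 mm.


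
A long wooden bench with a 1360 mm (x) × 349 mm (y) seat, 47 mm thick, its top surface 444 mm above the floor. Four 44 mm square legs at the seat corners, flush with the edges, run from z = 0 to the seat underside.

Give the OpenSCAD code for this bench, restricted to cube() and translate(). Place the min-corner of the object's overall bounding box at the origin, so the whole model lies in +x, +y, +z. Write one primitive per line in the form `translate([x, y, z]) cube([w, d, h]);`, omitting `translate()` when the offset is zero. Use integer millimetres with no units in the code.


translate([0, 0, 397]) cube([1360, 349, 47]);
cube([44, 44, 397]);
translate([0, 305, 0]) cube([44, 44, 397]);
translate([1316, 0, 0]) cube([44, 44, 397]);
translate([1316, 305, 0]) cube([44, 44, 397]);


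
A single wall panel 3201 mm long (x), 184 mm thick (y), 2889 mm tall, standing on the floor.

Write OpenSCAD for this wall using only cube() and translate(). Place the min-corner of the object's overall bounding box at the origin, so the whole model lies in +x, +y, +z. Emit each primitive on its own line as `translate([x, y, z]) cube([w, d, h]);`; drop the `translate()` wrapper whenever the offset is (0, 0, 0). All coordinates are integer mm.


cube([3201, 184, 2889]);


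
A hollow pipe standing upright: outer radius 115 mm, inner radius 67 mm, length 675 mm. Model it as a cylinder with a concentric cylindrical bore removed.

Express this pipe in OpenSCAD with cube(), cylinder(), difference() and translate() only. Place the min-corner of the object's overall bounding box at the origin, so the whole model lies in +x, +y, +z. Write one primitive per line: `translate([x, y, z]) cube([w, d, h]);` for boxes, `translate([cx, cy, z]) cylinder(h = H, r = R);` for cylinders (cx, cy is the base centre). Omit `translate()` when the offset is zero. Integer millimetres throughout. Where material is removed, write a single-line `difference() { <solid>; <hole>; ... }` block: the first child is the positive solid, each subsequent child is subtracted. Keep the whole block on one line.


difference() { translate([115, 115, 0]) cylinder(h = 675, r = 115); translate([115, 115, 0]) cylinder(h = 675, r = 67); }


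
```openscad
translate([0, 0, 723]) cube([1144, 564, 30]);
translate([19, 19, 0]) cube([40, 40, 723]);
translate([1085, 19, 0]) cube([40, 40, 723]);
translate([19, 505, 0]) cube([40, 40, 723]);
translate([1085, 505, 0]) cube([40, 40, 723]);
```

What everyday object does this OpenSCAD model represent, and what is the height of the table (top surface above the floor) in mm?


A table. The table height is 753 mm.

A 1144×564×30 slab sits at z = 723 on four 40 mm square posts — a table. The top surface is at 723 + 30 = 753 mm.


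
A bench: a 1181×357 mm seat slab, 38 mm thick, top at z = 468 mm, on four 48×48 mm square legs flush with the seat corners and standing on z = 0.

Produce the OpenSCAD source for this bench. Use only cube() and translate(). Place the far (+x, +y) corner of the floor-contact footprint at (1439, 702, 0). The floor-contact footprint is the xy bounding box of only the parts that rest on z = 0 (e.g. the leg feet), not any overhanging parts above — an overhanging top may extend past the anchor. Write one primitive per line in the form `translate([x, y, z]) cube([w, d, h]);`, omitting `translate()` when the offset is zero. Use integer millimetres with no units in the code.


translate([258, 345, 430]) cube([1181, 357, 38]);
translate([258, 345, 0]) cube([48, 48, 430]);
translate([258, 654, 0]) cube([48, 48, 430]);
translate([1391, 345, 0]) cube([48, 48, 430]);
translate([1391, 654, 0]) cube([48, 48, 430]);


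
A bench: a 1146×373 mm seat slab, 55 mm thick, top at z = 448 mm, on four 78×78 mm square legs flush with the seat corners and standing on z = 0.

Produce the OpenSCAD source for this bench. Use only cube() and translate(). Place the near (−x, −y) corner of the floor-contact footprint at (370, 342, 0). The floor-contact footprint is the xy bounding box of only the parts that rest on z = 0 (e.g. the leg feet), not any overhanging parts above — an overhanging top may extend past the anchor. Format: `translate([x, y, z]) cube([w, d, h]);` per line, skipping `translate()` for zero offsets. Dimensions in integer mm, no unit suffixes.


translate([370, 342, 393]) cube([1146, 373, 55]);
translate([370, 342, 0]) cube([78, 78, 393]);
translate([370, 637, 0]) cube([78, 78, 393]);
translate([1438, 342, 0]) cube([78, 78, 393]);
translate([1438, 637, 0]) cube([78, 78, 393]);


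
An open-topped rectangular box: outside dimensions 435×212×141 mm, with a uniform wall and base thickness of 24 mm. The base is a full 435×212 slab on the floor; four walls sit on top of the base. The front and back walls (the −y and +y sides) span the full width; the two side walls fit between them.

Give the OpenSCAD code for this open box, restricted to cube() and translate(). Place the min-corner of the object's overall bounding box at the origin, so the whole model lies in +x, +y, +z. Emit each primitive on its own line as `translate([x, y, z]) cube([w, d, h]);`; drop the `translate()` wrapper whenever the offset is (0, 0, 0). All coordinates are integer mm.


cube([435, 212, 24]);
translate([0, 0, 24]) cube([435, 24, 117]);
translate([0, 188, 24]) cube([435, 24, 117]);
translate([0, 24, 24]) cube([24, 164, 117]);
translate([411, 24, 24]) cube([24, 164, 117]);


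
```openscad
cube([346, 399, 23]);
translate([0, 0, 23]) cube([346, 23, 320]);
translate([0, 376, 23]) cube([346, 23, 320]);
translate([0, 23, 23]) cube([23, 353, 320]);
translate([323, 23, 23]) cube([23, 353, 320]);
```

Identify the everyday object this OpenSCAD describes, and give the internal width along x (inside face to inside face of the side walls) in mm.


An open box. The internal width is 300 mm.

A 346×399 base slab with four walls standing on it — an open box. The base is 346 mm wide and the walls are 23 mm thick, so the internal width is 346 − 2 × 23 = 300 mm.


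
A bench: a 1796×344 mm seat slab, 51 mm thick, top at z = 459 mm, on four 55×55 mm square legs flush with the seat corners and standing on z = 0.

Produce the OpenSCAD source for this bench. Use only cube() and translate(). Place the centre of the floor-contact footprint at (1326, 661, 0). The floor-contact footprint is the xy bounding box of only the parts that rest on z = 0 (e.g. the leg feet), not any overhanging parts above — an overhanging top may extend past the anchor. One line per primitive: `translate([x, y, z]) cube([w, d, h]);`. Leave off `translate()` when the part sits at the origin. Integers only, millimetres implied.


translate([428, 489, 408]) cube([1796, 344, 51]);
translate([428, 489, 0]) cube([55, 55, 408]);
translate([428, 778, 0]) cube([55, 55, 408]);
translate([2169, 489, 0]) cube([55, 55, 408]);
translate([2169, 778, 0]) cube([55, 55, 408]);


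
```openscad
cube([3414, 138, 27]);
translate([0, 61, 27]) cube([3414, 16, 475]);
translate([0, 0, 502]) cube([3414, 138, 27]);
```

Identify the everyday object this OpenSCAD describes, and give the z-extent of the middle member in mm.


An I-beam. The web height is 475 mm.

Two wide flanges with a thin centred web — an I-beam. Overall 529 mm minus two 27 mm flanges gives a web of 529 − 2·27 = 475 mm.


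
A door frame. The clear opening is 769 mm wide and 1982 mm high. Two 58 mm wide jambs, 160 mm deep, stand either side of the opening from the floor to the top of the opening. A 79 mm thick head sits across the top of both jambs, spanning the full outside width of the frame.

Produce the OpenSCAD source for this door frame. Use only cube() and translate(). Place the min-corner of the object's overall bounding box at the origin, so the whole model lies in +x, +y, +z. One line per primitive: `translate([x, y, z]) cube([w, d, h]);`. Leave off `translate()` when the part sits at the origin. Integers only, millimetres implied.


cube([58, 160, 1982]);
translate([827, 0, 0]) cube([58, 160, 1982]);
translate([0, 0, 1982]) cube([885, 160, 79]);


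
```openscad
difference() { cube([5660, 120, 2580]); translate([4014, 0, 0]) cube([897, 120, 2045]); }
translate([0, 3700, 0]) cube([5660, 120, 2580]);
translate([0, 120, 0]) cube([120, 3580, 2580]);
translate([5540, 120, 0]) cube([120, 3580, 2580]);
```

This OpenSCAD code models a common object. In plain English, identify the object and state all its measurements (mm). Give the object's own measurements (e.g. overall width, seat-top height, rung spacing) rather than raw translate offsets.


A single room: four walls, each 2580 mm tall and 120 mm thick, enclosing an outside footprint 5660×3820 mm (x × y), no floor or roof. The front and back walls (−y and +y sides) run the full x-width; the side walls fit between their inner faces. A door opening 897 mm wide and 2045 mm tall is cut through the front wall from the floor up, its −x edge 4014 mm from the wall's −x end.


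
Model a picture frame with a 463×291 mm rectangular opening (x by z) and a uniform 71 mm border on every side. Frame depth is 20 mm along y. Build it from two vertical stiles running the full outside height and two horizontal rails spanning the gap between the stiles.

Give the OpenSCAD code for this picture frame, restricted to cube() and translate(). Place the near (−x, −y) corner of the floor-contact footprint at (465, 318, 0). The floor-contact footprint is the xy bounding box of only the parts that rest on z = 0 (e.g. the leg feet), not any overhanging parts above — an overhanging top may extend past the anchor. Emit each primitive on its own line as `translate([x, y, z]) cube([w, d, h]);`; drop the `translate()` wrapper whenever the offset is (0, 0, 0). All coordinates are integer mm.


translate([465, 318, 0]) cube([71, 20, 433]);
translate([999, 318, 0]) cube([71, 20, 433]);
translate([536, 318, 0]) cube([463, 20, 71]);
translate([536, 318, 362]) cube([463, 20, 71]);


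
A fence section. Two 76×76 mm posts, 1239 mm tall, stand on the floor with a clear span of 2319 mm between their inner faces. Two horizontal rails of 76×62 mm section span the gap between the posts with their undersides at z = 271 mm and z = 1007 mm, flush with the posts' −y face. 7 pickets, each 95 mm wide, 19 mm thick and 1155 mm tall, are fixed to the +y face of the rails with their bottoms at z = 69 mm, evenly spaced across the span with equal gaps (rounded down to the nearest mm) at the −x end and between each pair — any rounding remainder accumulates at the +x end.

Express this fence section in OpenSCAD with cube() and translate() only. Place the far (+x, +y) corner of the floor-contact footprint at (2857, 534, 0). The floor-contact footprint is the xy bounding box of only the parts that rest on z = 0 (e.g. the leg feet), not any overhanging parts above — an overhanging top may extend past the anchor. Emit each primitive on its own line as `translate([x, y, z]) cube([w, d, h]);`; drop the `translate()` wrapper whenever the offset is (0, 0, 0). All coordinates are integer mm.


translate([386, 458, 0]) cube([76, 76, 1239]);
translate([2781, 458, 0]) cube([76, 76, 1239]);
translate([462, 458, 271]) cube([2319, 76, 62]);
translate([462, 458, 1007]) cube([2319, 76, 62]);
translate([668, 534, 69]) cube([95, 19, 1155]);
translate([969, 534, 69]) cube([95, 19, 1155]);
translate([1270, 534, 69]) cube([95, 19, 1155]);
translate([1571, 534, 69]) cube([95, 19, 1155]);
translate([1872, 534, 69]) cube([95, 19, 1155]);
translate([2173, 534, 69]) cube([95, 19, 1155]);
translate([2474, 534, 69]) cube([95, 19, 1155]);
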